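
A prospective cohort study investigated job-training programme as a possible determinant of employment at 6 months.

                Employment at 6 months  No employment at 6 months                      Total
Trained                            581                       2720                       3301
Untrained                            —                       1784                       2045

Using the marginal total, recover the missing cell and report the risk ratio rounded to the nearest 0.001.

1.379

The missing cell is in the unexposed row: 2045 − 1784 = 261.
So a = 581, b = 2720, c = 261, d = 1784.
RR = [a/(a+b)] / [c/(c+d)] = (581/3301) / (261/2045) = 0.17601/0.12763 = 1.37906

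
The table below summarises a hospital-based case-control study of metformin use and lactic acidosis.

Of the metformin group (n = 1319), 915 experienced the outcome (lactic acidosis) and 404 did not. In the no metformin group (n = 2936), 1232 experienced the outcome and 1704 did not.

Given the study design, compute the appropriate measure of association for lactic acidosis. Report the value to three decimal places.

3.133

From the description: a = 915, b = 404, c = 1232, d = 1704.
This is a hospital-based case-control study: participants were sampled on outcome status, so risks in the source population cannot be estimated directly — relative risk is not valid here. The odds ratio is the appropriate measure.
OR = (a·d)/(b·c) = (915 × 1704) / (404 × 1232) = 1559160 / 497728 = 3.13255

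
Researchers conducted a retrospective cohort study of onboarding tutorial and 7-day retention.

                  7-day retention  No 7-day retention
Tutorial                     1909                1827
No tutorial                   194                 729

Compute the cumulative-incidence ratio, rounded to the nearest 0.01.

Cells: a = 1909, b = 1827, c = 194, d = 729.
Risk in exposed = 1909/3736 = 0.51097; risk in unexposed = 194/923 = 0.21018.
RR = 0.51097 / 0.21018 = 2.43108
The risk among the exposed is 2.43 times that among the unexposed.

2.43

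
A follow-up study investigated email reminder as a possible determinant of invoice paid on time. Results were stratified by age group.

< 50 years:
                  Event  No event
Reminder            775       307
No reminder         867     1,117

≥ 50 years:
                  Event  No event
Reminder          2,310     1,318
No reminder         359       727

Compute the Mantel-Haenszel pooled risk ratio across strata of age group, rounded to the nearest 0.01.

1.78

RR_MH = Σ(aᵢ·n₀ᵢ/nᵢ) / Σ(cᵢ·n₁ᵢ/nᵢ), with n₁ᵢ = aᵢ+bᵢ (exposed), n₀ᵢ = cᵢ+dᵢ (unexposed), nᵢ = n₁ᵢ+n₀ᵢ.
Stratum 1 (< 50 years): n₁ = 1082, n₀ = 1984, n = 3066; a·n₀/n = 775·1984/3066 = 501.5003; c·n₁/n = 867·1082/3066 = 305.9667
Stratum 2 (≥ 50 years): n₁ = 3628, n₀ = 1086, n = 4714; a·n₀/n = 2310·1086/4714 = 532.1723; c·n₁/n = 359·3628/4714 = 276.2944
RR_MH = (501.5003 + 532.1723) / (305.9667 + 276.2944) = 1033.6726 / 582.2612 = 1.77527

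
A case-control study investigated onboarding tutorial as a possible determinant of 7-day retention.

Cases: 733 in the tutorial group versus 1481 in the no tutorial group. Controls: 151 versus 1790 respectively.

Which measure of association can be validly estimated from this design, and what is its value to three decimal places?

5.867

From the description: a = 733, b = 151, c = 1481, d = 1790.
This is a case-control study: participants were sampled on outcome status, so risks in the source population cannot be estimated directly — relative risk is not valid here. The odds ratio is the appropriate measure.
OR = (a·d)/(b·c) = (733 × 1790) / (151 × 1481) = 1312070 / 223631 = 5.86712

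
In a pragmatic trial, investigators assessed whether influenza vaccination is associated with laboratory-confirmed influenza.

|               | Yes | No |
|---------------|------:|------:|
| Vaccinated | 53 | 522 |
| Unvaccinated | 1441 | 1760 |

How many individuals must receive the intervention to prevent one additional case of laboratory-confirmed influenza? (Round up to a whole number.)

3

Risk in treated group = 53/575 = 0.09217; risk in control = 1441/3201 = 0.45017.
Absolute risk reduction = 0.45017 − 0.09217 = 0.35800
NNT = 1 / ARR = 1 / 0.35800 = 2.793 → round up → 3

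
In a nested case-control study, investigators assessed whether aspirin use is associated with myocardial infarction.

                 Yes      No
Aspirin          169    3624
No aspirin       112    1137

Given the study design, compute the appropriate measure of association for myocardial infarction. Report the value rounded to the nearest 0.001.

0.473

Cells: a = 169, b = 3624, c = 112, d = 1137.
This is a nested case-control study: participants were sampled on outcome status, so risks in the source population cannot be estimated directly — relative risk is not valid here. The odds ratio is the appropriate measure.
OR = (a·d)/(b·c) = (169 × 1137) / (3624 × 112) = 192153 / 405888 = 0.47341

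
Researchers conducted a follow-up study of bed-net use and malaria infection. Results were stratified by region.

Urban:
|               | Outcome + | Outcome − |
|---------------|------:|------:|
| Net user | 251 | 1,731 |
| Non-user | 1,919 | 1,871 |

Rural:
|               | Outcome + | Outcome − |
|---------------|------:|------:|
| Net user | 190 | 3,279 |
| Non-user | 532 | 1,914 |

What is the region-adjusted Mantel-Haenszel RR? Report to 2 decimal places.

0.25

RR_MH = Σ(aᵢ·n₀ᵢ/nᵢ) / Σ(cᵢ·n₁ᵢ/nᵢ), with n₁ᵢ = aᵢ+bᵢ (exposed), n₀ᵢ = cᵢ+dᵢ (unexposed), nᵢ = n₁ᵢ+n₀ᵢ.
Stratum 1 (Urban): n₁ = 1982, n₀ = 3790, n = 5772; a·n₀/n = 251·3790/5772 = 164.8112; c·n₁/n = 1919·1982/5772 = 658.9498
Stratum 2 (Rural): n₁ = 3469, n₀ = 2446, n = 5915; a·n₀/n = 190·2446/5915 = 78.5697; c·n₁/n = 532·3469/5915 = 312.0047
RR_MH = (164.8112 + 78.5697) / (658.9498 + 312.0047) = 243.3809 / 970.9545 = 0.25066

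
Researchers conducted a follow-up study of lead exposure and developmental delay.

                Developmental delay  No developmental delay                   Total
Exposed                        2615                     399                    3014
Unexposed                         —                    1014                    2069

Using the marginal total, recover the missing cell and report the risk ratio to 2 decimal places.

The missing cell is in the unexposed row: 2069 − 1014 = 1055.
So a = 2615, b = 399, c = 1055, d = 1014.
RR = [a/(a+b)] / [c/(c+d)] = (2615/3014) / (1055/2069) = 0.86762/0.50991 = 1.70152

1.70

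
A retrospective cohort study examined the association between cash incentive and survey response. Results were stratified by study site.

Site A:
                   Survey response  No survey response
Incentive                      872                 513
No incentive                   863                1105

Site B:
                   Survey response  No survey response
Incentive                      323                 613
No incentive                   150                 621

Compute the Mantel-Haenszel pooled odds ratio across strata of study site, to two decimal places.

OR_MH = Σ(aᵢdᵢ/nᵢ) / Σ(bᵢcᵢ/nᵢ), where nᵢ is the stratum total.
Stratum 1 (Site A): n = 3353; a·d/n = 872·1105/3353 = 287.3725; b·c/n = 513·863/3353 = 132.0367
Stratum 2 (Site B): n = 1707; a·d/n = 323·621/1707 = 117.5062; b·c/n = 613·150/1707 = 53.8664
OR_MH = (287.3725 + 117.5062) / (132.0367 + 53.8664) = 404.8787 / 185.9031 = 2.17790

2.18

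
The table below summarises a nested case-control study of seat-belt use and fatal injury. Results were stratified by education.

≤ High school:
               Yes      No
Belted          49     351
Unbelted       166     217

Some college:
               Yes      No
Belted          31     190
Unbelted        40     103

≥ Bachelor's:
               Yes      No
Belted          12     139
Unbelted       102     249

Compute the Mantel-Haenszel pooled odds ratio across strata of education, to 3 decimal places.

OR_MH = Σ(aᵢdᵢ/nᵢ) / Σ(bᵢcᵢ/nᵢ), where nᵢ is the stratum total.
Stratum 1 (≤ High school): n = 783; a·d/n = 49·217/783 = 13.5798; b·c/n = 351·166/783 = 74.4138
Stratum 2 (Some college): n = 364; a·d/n = 31·103/364 = 8.7720; b·c/n = 190·40/364 = 20.8791
Stratum 3 (≥ Bachelor's): n = 502; a·d/n = 12·249/502 = 5.9522; b·c/n = 139·102/502 = 28.2430
OR_MH = (13.5798 + 8.7720 + 5.9522) / (74.4138 + 20.8791 + 28.2430) = 28.3040 / 123.5359 = 0.22912

0.229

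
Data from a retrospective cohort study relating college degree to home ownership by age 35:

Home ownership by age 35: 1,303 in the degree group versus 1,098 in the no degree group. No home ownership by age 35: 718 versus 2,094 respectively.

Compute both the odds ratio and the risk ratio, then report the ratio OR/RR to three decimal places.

From the description: a = 1303, b = 718, c = 1098, d = 2094.
OR = (1303·2094)/(718·1098) = 2728482/788364 = 3.46094
Risk in exposed = 1303/2021 = 0.64473; risk in unexposed = 1098/3192 = 0.34398; RR = 1.87430
OR/RR = 3.46094 / 1.87430 = 1.84653
The outcome is not rare, so the OR lies further from 1 than the RR.

1.847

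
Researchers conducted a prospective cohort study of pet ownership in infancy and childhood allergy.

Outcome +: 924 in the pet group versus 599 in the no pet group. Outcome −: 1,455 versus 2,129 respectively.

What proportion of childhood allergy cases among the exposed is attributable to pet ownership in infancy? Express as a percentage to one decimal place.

43.5

From the description: a = 924, b = 1455, c = 599, d = 2129.
Risk in exposed = 924/2379 = 0.38840; risk in unexposed = 599/2728 = 0.21957.
RR = 0.38840/0.21957 = 1.76887
AR% = (RR − 1)/RR × 100 = (1.76887 − 1)/1.76887 × 100 = 43.4666%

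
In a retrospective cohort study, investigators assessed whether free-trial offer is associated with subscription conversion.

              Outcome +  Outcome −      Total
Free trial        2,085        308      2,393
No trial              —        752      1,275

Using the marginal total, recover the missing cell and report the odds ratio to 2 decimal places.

The missing cell is in the unexposed row: 1275 − 752 = 523.
So a = 2085, b = 308, c = 523, d = 752.
OR = (a·d)/(b·c) = (2085 × 752) / (308 × 523) = 1567920 / 161084 = 9.73356

9.73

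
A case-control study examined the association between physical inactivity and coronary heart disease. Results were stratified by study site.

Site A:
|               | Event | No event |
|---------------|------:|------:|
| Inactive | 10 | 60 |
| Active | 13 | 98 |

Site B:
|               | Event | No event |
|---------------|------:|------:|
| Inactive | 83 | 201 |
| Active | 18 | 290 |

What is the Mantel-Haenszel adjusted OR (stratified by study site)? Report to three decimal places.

OR_MH = Σ(aᵢdᵢ/nᵢ) / Σ(bᵢcᵢ/nᵢ), where nᵢ is the stratum total.
Stratum 1 (Site A): n = 181; a·d/n = 10·98/181 = 5.4144; b·c/n = 60·13/181 = 4.3094
Stratum 2 (Site B): n = 592; a·d/n = 83·290/592 = 40.6588; b·c/n = 201·18/592 = 6.1115
OR_MH = (5.4144 + 40.6588) / (4.3094 + 6.1115) = 46.0731 / 10.4209 = 4.42123

4.421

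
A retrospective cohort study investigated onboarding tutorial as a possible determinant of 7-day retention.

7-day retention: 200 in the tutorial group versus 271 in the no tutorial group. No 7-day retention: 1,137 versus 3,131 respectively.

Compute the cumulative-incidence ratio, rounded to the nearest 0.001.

1.878

From the description: a = 200, b = 1137, c = 271, d = 3131.
Risk in exposed = 200/1337 = 0.14959; risk in unexposed = 271/3402 = 0.07966.
RR = 0.14959 / 0.07966 = 1.87786
The risk among the exposed is 1.88 times that among the unexposed.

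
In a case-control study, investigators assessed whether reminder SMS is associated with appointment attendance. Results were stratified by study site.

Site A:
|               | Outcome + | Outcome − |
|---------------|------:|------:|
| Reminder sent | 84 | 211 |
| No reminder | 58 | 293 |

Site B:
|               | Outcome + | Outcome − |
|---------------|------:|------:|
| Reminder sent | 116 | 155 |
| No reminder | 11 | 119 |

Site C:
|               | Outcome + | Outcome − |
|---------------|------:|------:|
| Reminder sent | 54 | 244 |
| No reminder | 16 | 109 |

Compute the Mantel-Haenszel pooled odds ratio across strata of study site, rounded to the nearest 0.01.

2.67

OR_MH = Σ(aᵢdᵢ/nᵢ) / Σ(bᵢcᵢ/nᵢ), where nᵢ is the stratum total.
Stratum 1 (Site A): n = 646; a·d/n = 84·293/646 = 38.0991; b·c/n = 211·58/646 = 18.9443
Stratum 2 (Site B): n = 401; a·d/n = 116·119/401 = 34.4239; b·c/n = 155·11/401 = 4.2519
Stratum 3 (Site C): n = 423; a·d/n = 54·109/423 = 13.9149; b·c/n = 244·16/423 = 9.2293
OR_MH = (38.0991 + 34.4239 + 13.9149) / (18.9443 + 4.2519 + 9.2293) = 86.4379 / 32.4255 = 2.66574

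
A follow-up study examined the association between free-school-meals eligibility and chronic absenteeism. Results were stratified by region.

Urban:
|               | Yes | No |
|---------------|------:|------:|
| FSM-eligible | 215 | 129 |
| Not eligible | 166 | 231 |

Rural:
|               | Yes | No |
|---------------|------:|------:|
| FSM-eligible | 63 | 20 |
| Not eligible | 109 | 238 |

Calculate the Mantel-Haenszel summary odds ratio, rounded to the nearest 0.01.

3.00

OR_MH = Σ(aᵢdᵢ/nᵢ) / Σ(bᵢcᵢ/nᵢ), where nᵢ is the stratum total.
Stratum 1 (Urban): n = 741; a·d/n = 215·231/741 = 67.0243; b·c/n = 129·166/741 = 28.8988
Stratum 2 (Rural): n = 430; a·d/n = 63·238/430 = 34.8698; b·c/n = 20·109/430 = 5.0698
OR_MH = (67.0243 + 34.8698) / (28.8988 + 5.0698) = 101.8941 / 33.9686 = 2.99966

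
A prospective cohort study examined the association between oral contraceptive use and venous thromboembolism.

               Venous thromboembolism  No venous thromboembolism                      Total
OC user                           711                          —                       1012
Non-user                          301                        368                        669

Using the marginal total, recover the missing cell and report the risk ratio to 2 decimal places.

The missing cell is in the exposed row: 1012 − 711 = 301.
So a = 711, b = 301, c = 301, d = 368.
RR = [a/(a+b)] / [c/(c+d)] = (711/1012) / (301/669) = 0.70257/0.44993 = 1.56152

1.56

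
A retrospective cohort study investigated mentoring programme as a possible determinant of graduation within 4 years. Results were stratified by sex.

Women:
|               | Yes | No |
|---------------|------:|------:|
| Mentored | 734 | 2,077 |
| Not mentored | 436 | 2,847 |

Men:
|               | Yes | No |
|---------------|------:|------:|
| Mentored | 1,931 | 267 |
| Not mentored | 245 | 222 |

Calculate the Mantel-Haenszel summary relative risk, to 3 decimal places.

1.820

RR_MH = Σ(aᵢ·n₀ᵢ/nᵢ) / Σ(cᵢ·n₁ᵢ/nᵢ), with n₁ᵢ = aᵢ+bᵢ (exposed), n₀ᵢ = cᵢ+dᵢ (unexposed), nᵢ = n₁ᵢ+n₀ᵢ.
Stratum 1 (Women): n₁ = 2811, n₀ = 3283, n = 6094; a·n₀/n = 734·3283/6094 = 395.4253; c·n₁/n = 436·2811/6094 = 201.1152
Stratum 2 (Men): n₁ = 2198, n₀ = 467, n = 2665; a·n₀/n = 1931·467/2665 = 338.3779; c·n₁/n = 245·2198/2665 = 202.0675
RR_MH = (395.4253 + 338.3779) / (201.1152 + 202.0675) = 733.8032 / 403.1827 = 1.82003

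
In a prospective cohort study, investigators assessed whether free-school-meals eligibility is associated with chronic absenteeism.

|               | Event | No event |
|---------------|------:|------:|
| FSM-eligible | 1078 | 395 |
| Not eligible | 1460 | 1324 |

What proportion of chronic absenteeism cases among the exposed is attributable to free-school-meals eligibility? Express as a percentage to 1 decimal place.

Cells: a = 1078, b = 395, c = 1460, d = 1324.
Risk in exposed = 1078/1473 = 0.73184; risk in unexposed = 1460/2784 = 0.52443.
RR = 0.73184/0.52443 = 1.39551
AR% = (RR − 1)/RR × 100 = (1.39551 − 1)/1.39551 × 100 = 28.3415%

28.3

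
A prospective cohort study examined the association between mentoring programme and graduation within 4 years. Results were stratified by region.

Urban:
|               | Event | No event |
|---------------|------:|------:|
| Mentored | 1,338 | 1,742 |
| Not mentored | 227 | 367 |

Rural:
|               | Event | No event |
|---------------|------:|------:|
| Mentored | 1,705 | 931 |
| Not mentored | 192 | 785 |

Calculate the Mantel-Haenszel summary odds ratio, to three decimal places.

OR_MH = Σ(aᵢdᵢ/nᵢ) / Σ(bᵢcᵢ/nᵢ), where nᵢ is the stratum total.
Stratum 1 (Urban): n = 3674; a·d/n = 1338·367/3674 = 133.6543; b·c/n = 1742·227/3674 = 107.6304
Stratum 2 (Rural): n = 3613; a·d/n = 1705·785/3613 = 370.4470; b·c/n = 931·192/3613 = 49.4747
OR_MH = (133.6543 + 370.4470) / (107.6304 + 49.4747) = 504.1013 / 157.1051 = 3.20869

3.209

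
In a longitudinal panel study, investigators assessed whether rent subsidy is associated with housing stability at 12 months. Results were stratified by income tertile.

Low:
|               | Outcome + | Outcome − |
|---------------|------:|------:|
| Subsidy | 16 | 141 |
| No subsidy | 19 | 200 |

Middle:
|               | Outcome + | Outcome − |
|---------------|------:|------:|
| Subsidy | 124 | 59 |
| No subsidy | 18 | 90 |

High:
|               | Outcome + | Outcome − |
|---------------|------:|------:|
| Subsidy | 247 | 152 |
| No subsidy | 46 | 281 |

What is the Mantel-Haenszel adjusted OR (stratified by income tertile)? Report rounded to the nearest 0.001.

OR_MH = Σ(aᵢdᵢ/nᵢ) / Σ(bᵢcᵢ/nᵢ), where nᵢ is the stratum total.
Stratum 1 (Low): n = 376; a·d/n = 16·200/376 = 8.5106; b·c/n = 141·19/376 = 7.1250
Stratum 2 (Middle): n = 291; a·d/n = 124·90/291 = 38.3505; b·c/n = 59·18/291 = 3.6495
Stratum 3 (High): n = 726; a·d/n = 247·281/726 = 95.6019; b·c/n = 152·46/726 = 9.6309
OR_MH = (8.5106 + 38.3505 + 95.6019) / (7.1250 + 3.6495 + 9.6309) = 142.4631 / 20.4053 = 6.98166

6.982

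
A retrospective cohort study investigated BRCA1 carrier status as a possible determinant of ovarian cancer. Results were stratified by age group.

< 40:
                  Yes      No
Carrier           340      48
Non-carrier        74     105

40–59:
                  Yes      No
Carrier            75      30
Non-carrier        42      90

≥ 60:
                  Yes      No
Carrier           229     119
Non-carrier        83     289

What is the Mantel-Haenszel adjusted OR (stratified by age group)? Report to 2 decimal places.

7.25

OR_MH = Σ(aᵢdᵢ/nᵢ) / Σ(bᵢcᵢ/nᵢ), where nᵢ is the stratum total.
Stratum 1 (< 40): n = 567; a·d/n = 340·105/567 = 62.9630; b·c/n = 48·74/567 = 6.2646
Stratum 2 (40–59): n = 237; a·d/n = 75·90/237 = 28.4810; b·c/n = 30·42/237 = 5.3165
Stratum 3 (≥ 60): n = 720; a·d/n = 229·289/720 = 91.9181; b·c/n = 119·83/720 = 13.7181
OR_MH = (62.9630 + 28.4810 + 91.9181) / (6.2646 + 5.3165 + 13.7181) = 183.3620 / 25.2991 = 7.24778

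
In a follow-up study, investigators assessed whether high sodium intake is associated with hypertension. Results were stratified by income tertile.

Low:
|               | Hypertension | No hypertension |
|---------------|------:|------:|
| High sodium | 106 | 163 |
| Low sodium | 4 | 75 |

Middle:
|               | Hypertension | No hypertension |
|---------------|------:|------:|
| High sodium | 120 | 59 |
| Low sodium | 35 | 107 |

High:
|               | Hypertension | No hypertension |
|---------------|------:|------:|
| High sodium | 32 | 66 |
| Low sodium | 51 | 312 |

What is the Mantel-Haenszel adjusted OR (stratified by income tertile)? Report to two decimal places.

5.41

OR_MH = Σ(aᵢdᵢ/nᵢ) / Σ(bᵢcᵢ/nᵢ), where nᵢ is the stratum total.
Stratum 1 (Low): n = 348; a·d/n = 106·75/348 = 22.8448; b·c/n = 163·4/348 = 1.8736
Stratum 2 (Middle): n = 321; a·d/n = 120·107/321 = 40.0000; b·c/n = 59·35/321 = 6.4330
Stratum 3 (High): n = 461; a·d/n = 32·312/461 = 21.6573; b·c/n = 66·51/461 = 7.3015
OR_MH = (22.8448 + 40.0000 + 21.6573) / (1.8736 + 6.4330 + 7.3015) = 84.5021 / 15.6081 = 5.41399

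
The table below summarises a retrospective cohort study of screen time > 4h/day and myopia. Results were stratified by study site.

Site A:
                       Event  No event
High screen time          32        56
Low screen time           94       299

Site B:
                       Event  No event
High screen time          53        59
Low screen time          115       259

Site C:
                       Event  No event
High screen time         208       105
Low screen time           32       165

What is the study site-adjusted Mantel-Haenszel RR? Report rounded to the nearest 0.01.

2.33

RR_MH = Σ(aᵢ·n₀ᵢ/nᵢ) / Σ(cᵢ·n₁ᵢ/nᵢ), with n₁ᵢ = aᵢ+bᵢ (exposed), n₀ᵢ = cᵢ+dᵢ (unexposed), nᵢ = n₁ᵢ+n₀ᵢ.
Stratum 1 (Site A): n₁ = 88, n₀ = 393, n = 481; a·n₀/n = 32·393/481 = 26.1455; c·n₁/n = 94·88/481 = 17.1975
Stratum 2 (Site B): n₁ = 112, n₀ = 374, n = 486; a·n₀/n = 53·374/486 = 40.7860; c·n₁/n = 115·112/486 = 26.5021
Stratum 3 (Site C): n₁ = 313, n₀ = 197, n = 510; a·n₀/n = 208·197/510 = 80.3451; c·n₁/n = 32·313/510 = 19.6392
RR_MH = (26.1455 + 40.7860 + 80.3451) / (17.1975 + 26.5021 + 19.6392) = 147.2766 / 63.3388 = 2.32522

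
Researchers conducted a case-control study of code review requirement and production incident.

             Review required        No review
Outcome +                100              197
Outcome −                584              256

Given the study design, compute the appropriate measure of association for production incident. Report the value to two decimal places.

Reading the table with exposure as columns: a = 100 (Review required, case), b = 584 (Review required, non-case), c = 197 (No review, case), d = 256.
This is a case-control study: participants were sampled on outcome status, so risks in the source population cannot be estimated directly — relative risk is not valid here. The odds ratio is the appropriate measure.
OR = (a·d)/(b·c) = (100 × 256) / (584 × 197) = 25600 / 115048 = 0.22252

0.22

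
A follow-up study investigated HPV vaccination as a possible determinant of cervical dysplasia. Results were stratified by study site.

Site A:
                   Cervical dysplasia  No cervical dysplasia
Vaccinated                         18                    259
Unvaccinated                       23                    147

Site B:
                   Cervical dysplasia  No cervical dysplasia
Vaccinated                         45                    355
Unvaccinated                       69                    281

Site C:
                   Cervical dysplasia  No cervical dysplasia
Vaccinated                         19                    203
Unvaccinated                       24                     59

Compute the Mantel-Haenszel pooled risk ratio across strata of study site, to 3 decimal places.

0.482

RR_MH = Σ(aᵢ·n₀ᵢ/nᵢ) / Σ(cᵢ·n₁ᵢ/nᵢ), with n₁ᵢ = aᵢ+bᵢ (exposed), n₀ᵢ = cᵢ+dᵢ (unexposed), nᵢ = n₁ᵢ+n₀ᵢ.
Stratum 1 (Site A): n₁ = 277, n₀ = 170, n = 447; a·n₀/n = 18·170/447 = 6.8456; c·n₁/n = 23·277/447 = 14.2528
Stratum 2 (Site B): n₁ = 400, n₀ = 350, n = 750; a·n₀/n = 45·350/750 = 21.0000; c·n₁/n = 69·400/750 = 36.8000
Stratum 3 (Site C): n₁ = 222, n₀ = 83, n = 305; a·n₀/n = 19·83/305 = 5.1705; c·n₁/n = 24·222/305 = 17.4689
RR_MH = (6.8456 + 21.0000 + 5.1705) / (14.2528 + 36.8000 + 17.4689) = 33.0161 / 68.5216 = 0.48184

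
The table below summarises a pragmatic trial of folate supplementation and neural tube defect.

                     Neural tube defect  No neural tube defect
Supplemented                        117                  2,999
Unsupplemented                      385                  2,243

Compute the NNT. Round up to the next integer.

Risk in treated group = 117/3116 = 0.03755; risk in control = 385/2628 = 0.14650.
Absolute risk reduction = 0.14650 − 0.03755 = 0.10895
NNT = 1 / ARR = 1 / 0.10895 = 9.178 → round up → 10

10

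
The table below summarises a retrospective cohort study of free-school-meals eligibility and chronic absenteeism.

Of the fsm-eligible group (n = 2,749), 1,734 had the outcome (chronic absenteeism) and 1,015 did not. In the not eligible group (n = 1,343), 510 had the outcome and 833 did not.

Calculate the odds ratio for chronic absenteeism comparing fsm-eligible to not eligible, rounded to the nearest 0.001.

From the description: a = 1734, b = 1015, c = 510, d = 833.
OR = (a·d)/(b·c) = (1734 × 833) / (1015 × 510) = 1444422 / 517650 = 2.79034
The odds of chronic absenteeism are about 2.79 times as high in the fsm-eligible group.

2.790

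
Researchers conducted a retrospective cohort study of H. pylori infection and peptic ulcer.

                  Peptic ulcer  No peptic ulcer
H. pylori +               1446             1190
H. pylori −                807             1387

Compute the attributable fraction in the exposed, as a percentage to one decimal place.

Cells: a = 1446, b = 1190, c = 807, d = 1387.
Risk in exposed = 1446/2636 = 0.54856; risk in unexposed = 807/2194 = 0.36782.
RR = 0.54856/0.36782 = 1.49137
AR% = (RR − 1)/RR × 100 = (1.49137 − 1)/1.49137 × 100 = 32.9476%

32.9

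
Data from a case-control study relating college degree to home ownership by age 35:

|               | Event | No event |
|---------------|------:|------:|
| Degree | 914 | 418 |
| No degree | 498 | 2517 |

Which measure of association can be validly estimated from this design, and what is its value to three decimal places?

Cells: a = 914, b = 418, c = 498, d = 2517.
This is a case-control study: participants were sampled on outcome status, so risks in the source population cannot be estimated directly — relative risk is not valid here. The odds ratio is the appropriate measure.
OR = (a·d)/(b·c) = (914 × 2517) / (418 × 498) = 2300538 / 208164 = 11.05157

11.052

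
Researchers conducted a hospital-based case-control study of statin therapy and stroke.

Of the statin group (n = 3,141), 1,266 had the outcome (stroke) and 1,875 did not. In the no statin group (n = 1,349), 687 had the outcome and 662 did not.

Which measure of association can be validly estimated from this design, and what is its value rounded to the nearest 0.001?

0.651

From the description: a = 1266, b = 1875, c = 687, d = 662.
This is a hospital-based case-control study: participants were sampled on outcome status, so risks in the source population cannot be estimated directly — relative risk is not valid here. The odds ratio is the appropriate measure.
OR = (a·d)/(b·c) = (1266 × 662) / (1875 × 687) = 838092 / 1288125 = 0.65063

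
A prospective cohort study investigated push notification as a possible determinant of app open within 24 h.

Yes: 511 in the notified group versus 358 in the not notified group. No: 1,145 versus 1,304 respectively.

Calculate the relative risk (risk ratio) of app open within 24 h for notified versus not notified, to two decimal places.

From the description: a = 511, b = 1145, c = 358, d = 1304.
Risk in exposed = 511/1656 = 0.30857; risk in unexposed = 358/1662 = 0.21540.
RR = 0.30857 / 0.21540 = 1.43255
The risk among the exposed is 1.43 times that among the unexposed.

1.43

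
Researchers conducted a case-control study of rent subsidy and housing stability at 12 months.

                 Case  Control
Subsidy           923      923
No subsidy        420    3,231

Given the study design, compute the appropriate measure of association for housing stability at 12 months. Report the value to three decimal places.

7.693

Cells: a = 923, b = 923, c = 420, d = 3231.
This is a case-control study: participants were sampled on outcome status, so risks in the source population cannot be estimated directly — relative risk is not valid here. The odds ratio is the appropriate measure.
OR = (a·d)/(b·c) = (923 × 3231) / (923 × 420) = 2982213 / 387660 = 7.69286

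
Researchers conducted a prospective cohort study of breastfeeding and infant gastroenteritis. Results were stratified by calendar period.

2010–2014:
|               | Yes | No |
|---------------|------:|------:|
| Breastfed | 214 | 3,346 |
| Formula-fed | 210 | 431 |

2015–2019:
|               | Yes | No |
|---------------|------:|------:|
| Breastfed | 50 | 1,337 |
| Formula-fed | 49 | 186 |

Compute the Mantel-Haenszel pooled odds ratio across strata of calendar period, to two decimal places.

0.13

OR_MH = Σ(aᵢdᵢ/nᵢ) / Σ(bᵢcᵢ/nᵢ), where nᵢ is the stratum total.
Stratum 1 (2010–2014): n = 4201; a·d/n = 214·431/4201 = 21.9552; b·c/n = 3346·210/4201 = 167.2602
Stratum 2 (2015–2019): n = 1622; a·d/n = 50·186/1622 = 5.7337; b·c/n = 1337·49/1622 = 40.3903
OR_MH = (21.9552 + 5.7337) / (167.2602 + 40.3903) = 27.6889 / 207.6504 = 0.13334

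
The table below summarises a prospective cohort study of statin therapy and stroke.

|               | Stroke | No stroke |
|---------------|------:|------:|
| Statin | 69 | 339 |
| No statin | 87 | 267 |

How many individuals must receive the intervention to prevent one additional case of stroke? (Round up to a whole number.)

Risk in treated group = 69/408 = 0.16912; risk in control = 87/354 = 0.24576.
Absolute risk reduction = 0.24576 − 0.16912 = 0.07665
NNT = 1 / ARR = 1 / 0.07665 = 13.047 → round up → 14

14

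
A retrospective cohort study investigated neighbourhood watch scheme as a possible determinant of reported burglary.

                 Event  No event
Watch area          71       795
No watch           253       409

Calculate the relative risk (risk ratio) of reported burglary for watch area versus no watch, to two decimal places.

0.21

Cells: a = 71, b = 795, c = 253, d = 409.
Risk in exposed = 71/866 = 0.08199; risk in unexposed = 253/662 = 0.38218.
RR = 0.08199 / 0.38218 = 0.21453
The risk is 79% lower among the exposed than among the unexposed.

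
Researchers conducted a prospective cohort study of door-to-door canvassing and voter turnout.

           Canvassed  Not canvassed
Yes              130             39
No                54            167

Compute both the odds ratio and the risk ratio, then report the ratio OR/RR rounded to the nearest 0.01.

Reading the table with exposure as columns: a = 130 (Canvassed, case), b = 54 (Canvassed, non-case), c = 39 (Not canvassed, case), d = 167.
OR = (130·167)/(54·39) = 21710/2106 = 10.30864
Risk in exposed = 130/184 = 0.70652; risk in unexposed = 39/206 = 0.18932; RR = 3.73188
OR/RR = 10.30864 / 3.73188 = 2.76232
The outcome is not rare, so the OR lies further from 1 than the RR.

2.76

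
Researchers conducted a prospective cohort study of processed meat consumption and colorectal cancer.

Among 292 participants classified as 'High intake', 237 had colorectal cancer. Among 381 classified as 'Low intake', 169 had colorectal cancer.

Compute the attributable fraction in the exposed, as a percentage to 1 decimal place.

45.3

From the description: a = 237, b = 55, c = 169, d = 212.
Risk in exposed = 237/292 = 0.81164; risk in unexposed = 169/381 = 0.44357.
RR = 0.81164/0.44357 = 1.82980
AR% = (RR − 1)/RR × 100 = (1.82980 − 1)/1.82980 × 100 = 45.3492%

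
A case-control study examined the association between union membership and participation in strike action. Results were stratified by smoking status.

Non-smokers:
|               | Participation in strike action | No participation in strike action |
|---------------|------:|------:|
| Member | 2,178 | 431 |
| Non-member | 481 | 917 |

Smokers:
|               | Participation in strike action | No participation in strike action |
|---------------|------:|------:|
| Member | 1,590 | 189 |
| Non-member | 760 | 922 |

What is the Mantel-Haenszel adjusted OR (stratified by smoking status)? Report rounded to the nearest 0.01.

OR_MH = Σ(aᵢdᵢ/nᵢ) / Σ(bᵢcᵢ/nᵢ), where nᵢ is the stratum total.
Stratum 1 (Non-smokers): n = 4007; a·d/n = 2178·917/4007 = 498.4342; b·c/n = 431·481/4007 = 51.7372
Stratum 2 (Smokers): n = 3461; a·d/n = 1590·922/3461 = 423.5712; b·c/n = 189·760/3461 = 41.5025
OR_MH = (498.4342 + 423.5712) / (51.7372 + 41.5025) = 922.0055 / 93.2397 = 9.88855

9.89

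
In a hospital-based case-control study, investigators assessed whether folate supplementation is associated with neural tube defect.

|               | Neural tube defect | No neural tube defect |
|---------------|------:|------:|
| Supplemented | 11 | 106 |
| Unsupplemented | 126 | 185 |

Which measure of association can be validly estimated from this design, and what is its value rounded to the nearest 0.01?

Cells: a = 11, b = 106, c = 126, d = 185.
This is a hospital-based case-control study: participants were sampled on outcome status, so risks in the source population cannot be estimated directly — relative risk is not valid here. The odds ratio is the appropriate measure.
OR = (a·d)/(b·c) = (11 × 185) / (106 × 126) = 2035 / 13356 = 0.15237

0.15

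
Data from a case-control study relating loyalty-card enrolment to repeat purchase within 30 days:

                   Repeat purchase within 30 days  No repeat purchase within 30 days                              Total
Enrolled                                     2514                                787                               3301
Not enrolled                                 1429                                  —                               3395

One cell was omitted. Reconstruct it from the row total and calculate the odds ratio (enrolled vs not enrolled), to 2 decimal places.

The missing cell is in the unexposed row: 3395 − 1429 = 1966.
So a = 2514, b = 787, c = 1429, d = 1966.
OR = (a·d)/(b·c) = (2514 × 1966) / (787 × 1429) = 4942524 / 1124623 = 4.39483

4.39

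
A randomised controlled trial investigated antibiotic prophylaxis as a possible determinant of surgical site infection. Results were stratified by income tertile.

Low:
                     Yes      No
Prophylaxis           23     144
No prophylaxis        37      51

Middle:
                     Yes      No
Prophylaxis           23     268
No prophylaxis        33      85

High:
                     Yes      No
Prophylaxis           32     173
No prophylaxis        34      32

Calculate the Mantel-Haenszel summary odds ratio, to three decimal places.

OR_MH = Σ(aᵢdᵢ/nᵢ) / Σ(bᵢcᵢ/nᵢ), where nᵢ is the stratum total.
Stratum 1 (Low): n = 255; a·d/n = 23·51/255 = 4.6000; b·c/n = 144·37/255 = 20.8941
Stratum 2 (Middle): n = 409; a·d/n = 23·85/409 = 4.7800; b·c/n = 268·33/409 = 21.6235
Stratum 3 (High): n = 271; a·d/n = 32·32/271 = 3.7786; b·c/n = 173·34/271 = 21.7048
OR_MH = (4.6000 + 4.7800 + 3.7786) / (20.8941 + 21.6235 + 21.7048) = 13.1585 / 64.2224 = 0.20489

0.205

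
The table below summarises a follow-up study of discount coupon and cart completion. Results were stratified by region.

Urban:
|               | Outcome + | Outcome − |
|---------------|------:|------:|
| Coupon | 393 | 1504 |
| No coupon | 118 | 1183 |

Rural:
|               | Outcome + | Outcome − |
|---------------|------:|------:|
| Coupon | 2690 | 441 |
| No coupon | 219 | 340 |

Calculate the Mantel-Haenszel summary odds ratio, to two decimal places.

OR_MH = Σ(aᵢdᵢ/nᵢ) / Σ(bᵢcᵢ/nᵢ), where nᵢ is the stratum total.
Stratum 1 (Urban): n = 3198; a·d/n = 393·1183/3198 = 145.3780; b·c/n = 1504·118/3198 = 55.4947
Stratum 2 (Rural): n = 3690; a·d/n = 2690·340/3690 = 247.8591; b·c/n = 441·219/3690 = 26.1732
OR_MH = (145.3780 + 247.8591) / (55.4947 + 26.1732) = 393.2371 / 81.6679 = 4.81508

4.82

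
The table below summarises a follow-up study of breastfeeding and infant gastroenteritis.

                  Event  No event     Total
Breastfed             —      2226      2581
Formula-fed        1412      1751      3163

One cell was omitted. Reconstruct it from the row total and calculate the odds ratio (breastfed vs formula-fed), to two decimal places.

The missing cell is in the exposed row: 2581 − 2226 = 355.
So a = 355, b = 2226, c = 1412, d = 1751.
OR = (a·d)/(b·c) = (355 × 1751) / (2226 × 1412) = 621605 / 3143112 = 0.19777

0.20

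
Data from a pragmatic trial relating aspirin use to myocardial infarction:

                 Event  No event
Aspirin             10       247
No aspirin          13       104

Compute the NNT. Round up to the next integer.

14

Risk in treated group = 10/257 = 0.03891; risk in control = 13/117 = 0.11111.
Absolute risk reduction = 0.11111 − 0.03891 = 0.07220
NNT = 1 / ARR = 1 / 0.07220 = 13.850 → round up → 14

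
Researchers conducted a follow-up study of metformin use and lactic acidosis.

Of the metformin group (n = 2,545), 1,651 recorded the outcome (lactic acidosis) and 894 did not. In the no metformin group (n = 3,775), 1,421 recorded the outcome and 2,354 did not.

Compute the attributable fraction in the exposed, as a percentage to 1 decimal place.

From the description: a = 1651, b = 894, c = 1421, d = 2354.
Risk in exposed = 1651/2545 = 0.64872; risk in unexposed = 1421/3775 = 0.37642.
RR = 0.64872/0.37642 = 1.72338
AR% = (RR − 1)/RR × 100 = (1.72338 − 1)/1.72338 × 100 = 41.9746%

42.0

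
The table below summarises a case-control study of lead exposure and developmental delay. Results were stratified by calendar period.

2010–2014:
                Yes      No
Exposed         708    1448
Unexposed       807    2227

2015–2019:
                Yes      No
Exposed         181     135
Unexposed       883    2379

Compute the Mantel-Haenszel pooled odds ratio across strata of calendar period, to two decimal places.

OR_MH = Σ(aᵢdᵢ/nᵢ) / Σ(bᵢcᵢ/nᵢ), where nᵢ is the stratum total.
Stratum 1 (2010–2014): n = 5190; a·d/n = 708·2227/5190 = 303.7988; b·c/n = 1448·807/5190 = 225.1514
Stratum 2 (2015–2019): n = 3578; a·d/n = 181·2379/3578 = 120.3463; b·c/n = 135·883/3578 = 33.3161
OR_MH = (303.7988 + 120.3463) / (225.1514 + 33.3161) = 424.1451 / 258.4675 = 1.64100

1.64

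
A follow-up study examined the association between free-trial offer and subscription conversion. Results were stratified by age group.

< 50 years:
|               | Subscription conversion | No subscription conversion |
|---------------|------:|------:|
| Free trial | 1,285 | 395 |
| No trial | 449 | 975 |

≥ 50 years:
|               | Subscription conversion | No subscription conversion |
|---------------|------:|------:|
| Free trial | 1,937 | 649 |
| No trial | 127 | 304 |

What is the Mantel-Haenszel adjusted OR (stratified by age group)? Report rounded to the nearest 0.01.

7.09

OR_MH = Σ(aᵢdᵢ/nᵢ) / Σ(bᵢcᵢ/nᵢ), where nᵢ is the stratum total.
Stratum 1 (< 50 years): n = 3104; a·d/n = 1285·975/3104 = 403.6324; b·c/n = 395·449/3104 = 57.1376
Stratum 2 (≥ 50 years): n = 3017; a·d/n = 1937·304/3017 = 195.1767; b·c/n = 649·127/3017 = 27.3195
OR_MH = (403.6324 + 195.1767) / (57.1376 + 27.3195) = 598.8091 / 84.4571 = 7.09010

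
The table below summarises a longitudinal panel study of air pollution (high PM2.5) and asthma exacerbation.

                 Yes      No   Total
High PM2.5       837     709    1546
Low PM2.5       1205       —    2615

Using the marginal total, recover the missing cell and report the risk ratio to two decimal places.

1.17

The missing cell is in the unexposed row: 2615 − 1205 = 1410.
So a = 837, b = 709, c = 1205, d = 1410.
RR = [a/(a+b)] / [c/(c+d)] = (837/1546) / (1205/2615) = 0.54140/0.46080 = 1.17490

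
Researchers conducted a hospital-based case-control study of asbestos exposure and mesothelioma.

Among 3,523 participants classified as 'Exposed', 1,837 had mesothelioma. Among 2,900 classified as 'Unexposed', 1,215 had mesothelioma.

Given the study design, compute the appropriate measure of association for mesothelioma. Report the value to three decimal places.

1.511

From the description: a = 1837, b = 1686, c = 1215, d = 1685.
This is a hospital-based case-control study: participants were sampled on outcome status, so risks in the source population cannot be estimated directly — relative risk is not valid here. The odds ratio is the appropriate measure.
OR = (a·d)/(b·c) = (1837 × 1685) / (1686 × 1215) = 3095345 / 2048490 = 1.51104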